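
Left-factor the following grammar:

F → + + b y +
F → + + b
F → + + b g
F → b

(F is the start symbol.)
F → + + b F'
F' → y +
F' → ε
F' → g
F → b

Left-factoring transforms A → αβ₁ | αβ₂ into A → αA' and A' → β₁ | β₂
(α is the longest common prefix among the alternatives). Repeat until
no nonterminal has two alternatives with a common prefix.

Round 1: F has alternatives sharing prefix '+ + b'. Introduce F': F → + + b F'
  Add: F' → y +
  Add: F' → ε
  Add: F' → g

No remaining common prefixes — done.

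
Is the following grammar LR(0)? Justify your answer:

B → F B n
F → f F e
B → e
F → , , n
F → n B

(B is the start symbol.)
A grammar is LR(0) if no state in the canonical LR(0) collection has:
  - both a shift item (dot before a terminal) and a complete item (shift-reduce conflict), or
  - two or more complete items (reduce-reduce conflict; the accept item [B' → B .] counts as a complete item here).

Augment with B' → B and build the canonical LR(0) collection (I0 = CLOSURE({[B' → . B]}), then GOTO on every symbol after a dot until no new states appear). It has 14 states:
  I0: { [B → . F B n], [B → . e], [B' → . B], [F → . , , n], [F → . f F e], [F → . n B] }  — shift
  I1: { [F → , . , n] }  — shift
  I2: { [B' → B .] }  — accept
  I3: { [B → . F B n], [B → . e], [B → F . B n], [F → . , , n], [F → . f F e], [F → . n B] }  — shift
  I4: { [B → e .] }  — reduce
  I5: { [F → . , , n], [F → . f F e], [F → . n B], [F → f . F e] }  — shift
  I6: { [B → . F B n], [B → . e], [F → . , , n], [F → . f F e], [F → . n B], [F → n . B] }  — shift
  I7: { [F → n B .] }  — reduce
  I8: { [F → f F . e] }  — shift
  I9: { [F → f F e .] }  — reduce
  I10: { [B → F B . n] }  — shift
  I11: { [B → F B n .] }  — reduce
  I12: { [F → , , . n] }  — shift
  I13: { [F → , , n .] }  — reduce

Every state is either a pure shift/goto state or contains exactly one complete item and nothing to shift — no conflicts. The grammar is LR(0).

Answer: Yes, the grammar is LR(0)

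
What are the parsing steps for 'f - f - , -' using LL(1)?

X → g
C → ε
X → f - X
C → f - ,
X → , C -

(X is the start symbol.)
Stack is shown with the top on the left.

Stack    Input          Action
------------------------------
X $      f - f - , - $  output X → f - X
f - X $  f - f - , - $  match 'f'
- X $    - f - , - $    match '-'
X $      f - , - $      output X → f - X
f - X $  f - , - $      match 'f'
- X $    - , - $        match '-'
X $      , - $          output X → , C -
, C - $  , - $          match ','
C - $    - $            output C → ε
- $      - $            match '-'
$        $              accept

The string is accepted.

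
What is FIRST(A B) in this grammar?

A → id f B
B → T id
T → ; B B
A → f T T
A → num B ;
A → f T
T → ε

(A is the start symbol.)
{ 'f', 'id', 'num' }

FIRST sets of the non-terminals involved (from the grammar, by fixed-point iteration):
  FIRST(A) = { 'f', 'id', 'num' }

To compute FIRST(A B), process the symbols left to right:
Symbol A is a non-terminal. Add FIRST(A) \ {ε} = { 'f', 'id', 'num' }
A is not nullable (ε ∉ FIRST(A)), so stop here.
FIRST(A B) = { 'f', 'id', 'num' }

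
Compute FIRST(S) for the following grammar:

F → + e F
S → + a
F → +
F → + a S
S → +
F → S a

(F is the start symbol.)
To compute FIRST(S), examine every production with S on the left-hand side, reading each right-hand side left to right until a non-nullable symbol is reached.

From S → + a:
  - '+' is a terminal: add '+' and stop
From S → +:
  - '+' is a terminal: add '+' and stop

Collecting: FIRST(S) = { '+' }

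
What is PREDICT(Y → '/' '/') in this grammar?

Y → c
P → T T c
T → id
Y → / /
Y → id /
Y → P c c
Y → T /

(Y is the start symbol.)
PREDICT(Y → '/' '/') = (FIRST(RHS) \ {ε}) ∪ (FOLLOW(Y) if ε ∈ FIRST(RHS), i.e. RHS ⇒* ε)
FIRST('/' '/') = { '/' }
ε ∉ FIRST('/' '/'), so FOLLOW(Y) is not added.
PREDICT(Y → '/' '/') = { '/' }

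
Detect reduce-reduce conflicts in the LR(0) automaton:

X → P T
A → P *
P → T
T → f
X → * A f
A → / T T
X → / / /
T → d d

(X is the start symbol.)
No reduce-reduce conflicts

A reduce-reduce conflict occurs when an LR(0) state has two complete items [A → α .] and [B → β .] — both call for a reduction, and with no lookahead the parser cannot choose between them.

Augment with X' → X and build the canonical LR(0) collection (I0 = CLOSURE({[X' → . X]}), then GOTO on every symbol after a dot until no new states appear). It has 19 states:
  I0: { [P → . T], [T → . d d], [T → . f], [X → . * A f], [X → . / / /], [X → . P T], [X' → . X] }  — shift
  I1: { [A → . / T T], [A → . P *], [P → . T], [T → . d d], [T → . f], [X → * . A f] }  — shift
  I2: { [X → / . / /] }  — shift
  I3: { [T → . d d], [T → . f], [X → P . T] }  — shift
  I4: { [P → T .] }  — reduce
  I5: { [X' → X .] }  — accept
  I6: { [T → d . d] }  — shift
  I7: { [T → f .] }  — reduce
  I8: { [T → d d .] }  — reduce
  I9: { [X → P T .] }  — reduce
  I10: { [X → / / . /] }  — shift
  I11: { [X → / / / .] }  — reduce
  I12: { [A → / . T T], [T → . d d], [T → . f] }  — shift
  I13: { [X → * A . f] }  — shift
  I14: { [A → P . *] }  — shift
  I15: { [A → P * .] }  — reduce
  I16: { [X → * A f .] }  — reduce
  I17: { [A → / T . T], [T → . d d], [T → . f] }  — shift
  I18: { [A → / T T .] }  — reduce

No state contains more than one complete item.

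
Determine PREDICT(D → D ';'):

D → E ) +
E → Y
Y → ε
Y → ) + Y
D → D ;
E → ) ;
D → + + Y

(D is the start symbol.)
{ ')', '+' }

PREDICT(D → D ';') = (FIRST(RHS) \ {ε}) ∪ (FOLLOW(D) if ε ∈ FIRST(RHS), i.e. RHS ⇒* ε)
FIRST(D) = { ')', '+' }
FIRST(D ';') = { ')', '+' }
ε ∉ FIRST(D ';'), so FOLLOW(D) is not added.
PREDICT(D → D ';') = { ')', '+' }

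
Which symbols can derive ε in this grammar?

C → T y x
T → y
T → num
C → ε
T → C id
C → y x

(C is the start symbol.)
{ 'C' }

A non-terminal is nullable if it can derive ε (the empty string): either it has an ε-production, or it has a production whose right-hand side consists entirely of nullable non-terminals.

ε-productions: C → ε
So C is immediately nullable.
No further non-terminal can be added: every production for the remaining non-terminals contains a terminal or a non-nullable non-terminal.
Nullable = { 'C' }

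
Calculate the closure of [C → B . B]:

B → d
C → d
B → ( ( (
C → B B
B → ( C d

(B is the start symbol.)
{ [B → . ( ( (], [B → . ( C d], [B → . d], [C → B . B] }

To compute CLOSURE, for each item [A → α.Bβ] where B is a non-terminal, add [B → .γ] for all productions B → γ; repeat for the newly added items until nothing changes.

Start with: [C → B . B]
  [C → B . B] has the dot before B: add [B → . d], [B → . ( ( (], [B → . ( C d]
No further items can be added.

CLOSURE = { [B → . ( ( (], [B → . ( C d], [B → . d], [C → B . B] }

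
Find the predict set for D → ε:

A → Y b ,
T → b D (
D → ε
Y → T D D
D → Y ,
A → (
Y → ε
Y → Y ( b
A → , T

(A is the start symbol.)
PREDICT(D → ε) = (FIRST(RHS) \ {ε}) ∪ (FOLLOW(D) if ε ∈ FIRST(RHS), i.e. RHS ⇒* ε)
The right-hand side is ε (FIRST(ε) = { ε }), so the predict set is FOLLOW(D) = { '(', ',', 'b' }
PREDICT(D → ε) = { '(', ',', 'b' }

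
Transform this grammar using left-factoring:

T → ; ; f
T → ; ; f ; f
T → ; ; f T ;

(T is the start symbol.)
T → ; ; f T'
T' → ε
T' → ; f
T' → T ;

Left-factoring transforms A → αβ₁ | αβ₂ into A → αA' and A' → β₁ | β₂
(α is the longest common prefix among the alternatives). Repeat until
no nonterminal has two alternatives with a common prefix.

Round 1: T has alternatives sharing prefix '; ; f'. Introduce T': T → ; ; f T'
  Add: T' → ε
  Add: T' → ; f
  Add: T' → T ;

No remaining common prefixes — done.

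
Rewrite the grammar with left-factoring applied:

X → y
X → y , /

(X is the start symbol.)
X → y X'
X' → ε
X' → , /

Left-factoring transforms A → αβ₁ | αβ₂ into A → αA' and A' → β₁ | β₂
(α is the longest common prefix among the alternatives). Repeat until
no nonterminal has two alternatives with a common prefix.

Round 1: X has alternatives sharing prefix 'y'. Introduce X': X → y X'
  Add: X' → ε
  Add: X' → , /

No remaining common prefixes — done.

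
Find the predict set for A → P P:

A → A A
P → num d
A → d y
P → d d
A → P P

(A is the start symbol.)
PREDICT(A → P P) = (FIRST(RHS) \ {ε}) ∪ (FOLLOW(A) if ε ∈ FIRST(RHS), i.e. RHS ⇒* ε)
FIRST(P) = { 'd', 'num' }
FIRST(P P) = { 'd', 'num' }
ε ∉ FIRST(P P), so FOLLOW(A) is not added.
PREDICT(A → P P) = { 'd', 'num' }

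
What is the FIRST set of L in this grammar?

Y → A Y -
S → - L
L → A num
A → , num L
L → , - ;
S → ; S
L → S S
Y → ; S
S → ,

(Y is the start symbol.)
FIRST sets of the other non-terminals involved (by the same procedure, iterated to a fixed point):
  FIRST(A) = { ',' }
  FIRST(S) = { ',', '-', ';' }

From L → A num:
  - A is a non-terminal: add FIRST(A) \ {ε} = { ',' }
    A is not nullable, so stop
From L → , - ;:
  - ',' is a terminal: add ',' and stop
From L → S S:
  - S is a non-terminal: add FIRST(S) \ {ε} = { ',', '-', ';' }
    S is not nullable, so stop

Collecting: FIRST(L) = { ',', '-', ';' }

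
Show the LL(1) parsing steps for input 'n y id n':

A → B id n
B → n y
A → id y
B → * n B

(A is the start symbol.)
LL(1) parsing maintains a stack (initially the start symbol over $) and the input. At each step: if the stack top is a terminal, match it against the current input token; if it is a non-terminal N, replace it with the RHS of M[N, lookahead] (the unique production whose predict set contains the lookahead).

Stack is shown with the top on the left.

Stack       Input       Action
------------------------------
A $         n y id n $  output A → B id n
B id n $    n y id n $  output B → n y
n y id n $  n y id n $  match 'n'
y id n $    y id n $    match 'y'
id n $      id n $      match 'id'
n $         n $         match 'n'
$           $           accept

The string is accepted.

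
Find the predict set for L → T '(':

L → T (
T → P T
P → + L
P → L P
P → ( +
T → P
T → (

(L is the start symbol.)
{ '(', '+' }

PREDICT(L → T '(') = (FIRST(RHS) \ {ε}) ∪ (FOLLOW(L) if ε ∈ FIRST(RHS), i.e. RHS ⇒* ε)
FIRST(T) = { '(', '+' }
FIRST(T '(') = { '(', '+' }
ε ∉ FIRST(T '('), so FOLLOW(L) is not added.
PREDICT(L → T '(') = { '(', '+' }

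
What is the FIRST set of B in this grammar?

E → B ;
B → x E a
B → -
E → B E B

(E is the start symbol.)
To compute FIRST(B), examine every production with B on the left-hand side, reading each right-hand side left to right until a non-nullable symbol is reached.

From B → x E a:
  - x is a terminal: add 'x' and stop
From B → -:
  - '-' is a terminal: add '-' and stop

Collecting: FIRST(B) = { '-', 'x' }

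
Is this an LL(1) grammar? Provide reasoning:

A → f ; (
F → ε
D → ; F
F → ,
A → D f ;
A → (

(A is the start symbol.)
A grammar is LL(1) if for each non-terminal N with multiple productions, the predict sets of those productions are pairwise disjoint, where PREDICT(N → α) = (FIRST(α) \ {ε}) ∪ (FOLLOW(N) if α ⇒* ε).

Relevant sets:
  FIRST(D) = { ';' }
  FOLLOW(F) = { 'f' }

For A:
  PREDICT(A → f ';' '(') = { 'f' }
  PREDICT(A → D f ';') = { ';' }
  PREDICT(A → '(') = { '(' }
For F:
  PREDICT(F → ε) = { 'f' }
  PREDICT(F → ',') = { ',' }
D has a single production, so nothing to check there.

All predict sets are disjoint. The grammar IS LL(1).

Answer: Yes, the grammar is LL(1).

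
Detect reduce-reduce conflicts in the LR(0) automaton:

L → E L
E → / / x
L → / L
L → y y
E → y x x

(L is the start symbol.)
A reduce-reduce conflict occurs when an LR(0) state has two complete items [A → α .] and [B → β .] — both call for a reduction, and with no lookahead the parser cannot choose between them.

Augment with L' → L and build the canonical LR(0) collection (I0 = CLOSURE({[L' → . L]}), then GOTO on every symbol after a dot until no new states appear). It has 12 states:
  I0: { [E → . / / x], [E → . y x x], [L → . / L], [L → . E L], [L → . y y], [L' → . L] }  — shift
  I1: { [E → . / / x], [E → . y x x], [E → / . / x], [L → . / L], [L → . E L], [L → . y y], [L → / . L] }  — shift
  I2: { [E → . / / x], [E → . y x x], [L → . / L], [L → . E L], [L → . y y], [L → E . L] }  — shift
  I3: { [L' → L .] }  — accept
  I4: { [E → y . x x], [L → y . y] }  — shift
  I5: { [E → y x . x] }  — shift
  I6: { [L → y y .] }  — reduce
  I7: { [E → y x x .] }  — reduce
  I8: { [L → E L .] }  — reduce
  I9: { [E → . / / x], [E → . y x x], [E → / . / x], [E → / / . x], [L → . / L], [L → . E L], [L → . y y], [L → / . L] }  — shift
  I10: { [L → / L .] }  — reduce
  I11: { [E → / / x .] }  — reduce

No state contains more than one complete item.

Answer: No reduce-reduce conflicts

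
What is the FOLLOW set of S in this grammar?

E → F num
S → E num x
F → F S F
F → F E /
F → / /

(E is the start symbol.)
{ '/' }

To compute FOLLOW(S), find every occurrence of S on a right-hand side N → α S β: add FIRST(β) \ {ε}, and if β is empty or nullable also add FOLLOW(N). Iterate to a fixed point.

In F → F S F: S is followed by F, add FIRST(F) \ {ε} = { '/' }

Taking the union: FOLLOW(S) = { '/' }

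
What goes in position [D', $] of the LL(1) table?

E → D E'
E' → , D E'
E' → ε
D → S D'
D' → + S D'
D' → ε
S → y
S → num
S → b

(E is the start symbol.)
To find M[D', $], we find productions for D' where $ is in the predict set (PREDICT(N → α) = (FIRST(α) \ {ε}) ∪ (FOLLOW(N) if α ⇒* ε)).

Relevant sets:
  FOLLOW(D') = { $, ',' }

D' → + S D': PREDICT = { '+' }
D' → ε: PREDICT = { $, ',' }
  $ is in predict set, so this production goes in M[D', $]

M[D', $] = D' → ε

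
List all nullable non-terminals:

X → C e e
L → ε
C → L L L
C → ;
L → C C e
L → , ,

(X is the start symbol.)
A non-terminal is nullable if it can derive ε (the empty string): either it has an ε-production, or it has a production whose right-hand side consists entirely of nullable non-terminals.

ε-productions: L → ε
So L is immediately nullable.
C → L L L: every symbol on the right is nullable, so C is nullable too.
No further non-terminal can be added: every production for the remaining non-terminals contains a terminal or a non-nullable non-terminal.
Nullable = { 'C', 'L' }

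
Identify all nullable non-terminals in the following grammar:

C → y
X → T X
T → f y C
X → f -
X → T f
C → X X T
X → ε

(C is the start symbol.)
A non-terminal is nullable if it can derive ε (the empty string): either it has an ε-production, or it has a production whose right-hand side consists entirely of nullable non-terminals.

ε-productions: X → ε
So X is immediately nullable.
No further non-terminal can be added: every production for the remaining non-terminals contains a terminal or a non-nullable non-terminal.
Nullable = { 'X' }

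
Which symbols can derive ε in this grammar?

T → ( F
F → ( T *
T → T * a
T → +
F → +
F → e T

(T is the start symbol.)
None

A non-terminal is nullable if it can derive ε (the empty string): either it has an ε-production, or it has a production whose right-hand side consists entirely of nullable non-terminals.

There are no ε-productions, so no non-terminal can derive ε.
No non-terminals are nullable.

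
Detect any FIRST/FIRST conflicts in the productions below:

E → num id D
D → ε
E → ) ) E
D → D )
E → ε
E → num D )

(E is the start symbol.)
A FIRST/FIRST conflict occurs when two productions N → α and N → β for the same non-terminal have FIRST(α) ∩ FIRST(β) ≠ ∅ (with ε ∈ FIRST of a nullable right-hand side, so two nullable alternatives also conflict).

FIRST sets of the non-terminals at (or reachable through a nullable prefix from) the front of some alternative:
  FIRST(D) = { ')', ε }

Productions for E:
  E → num id D: FIRST = { 'num' }
  E → ) ) E: FIRST = { ')' }
  E → ε: FIRST = { ε }
  E → num D ): FIRST = { 'num' }
Productions for D:
  D → ε: FIRST = { ε }
  D → D ): FIRST = { ')' }

Conflict for E: E → num id D and E → num D )
  Overlap: { 'num' }

Answer: Yes. E → num id D / E → num D ')' on { 'num' }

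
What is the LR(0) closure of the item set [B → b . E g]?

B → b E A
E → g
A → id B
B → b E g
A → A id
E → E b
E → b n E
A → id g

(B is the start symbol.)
{ [B → b . E g], [E → . E b], [E → . b n E], [E → . g] }

To compute CLOSURE, for each item [A → α.Bβ] where B is a non-terminal, add [B → .γ] for all productions B → γ; repeat for the newly added items until nothing changes.

Start with: [B → b . E g]
  [B → b . E g] has the dot before E: add [E → . g], [E → . E b], [E → . b n E]
No further items can be added.

CLOSURE = { [B → b . E g], [E → . E b], [E → . b n E], [E → . g] }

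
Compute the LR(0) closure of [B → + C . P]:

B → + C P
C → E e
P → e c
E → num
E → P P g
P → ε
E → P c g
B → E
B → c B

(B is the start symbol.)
To compute CLOSURE, for each item [A → α.Bβ] where B is a non-terminal, add [B → .γ] for all productions B → γ; repeat for the newly added items until nothing changes.

Start with: [B → + C . P]
  [B → + C . P] has the dot before P: add [P → . e c], [P → .]
No further items can be added.

CLOSURE = { [B → + C . P], [P → . e c], [P → .] }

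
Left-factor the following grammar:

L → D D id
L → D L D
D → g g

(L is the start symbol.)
Left-factoring transforms A → αβ₁ | αβ₂ into A → αA' and A' → β₁ | β₂
(α is the longest common prefix among the alternatives). Repeat until
no nonterminal has two alternatives with a common prefix.

Round 1: L has alternatives sharing prefix 'D'. Introduce L': L → D L'
  Add: L' → D id
  Add: L' → L D

No remaining common prefixes — done.

Resulting grammar:
L → D L'
L' → D id
L' → L D
D → g g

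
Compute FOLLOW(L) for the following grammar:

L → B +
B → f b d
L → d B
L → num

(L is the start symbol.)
L is the start symbol, so $ ∈ FOLLOW(L).
L does not occur on any right-hand side.

Taking the union: FOLLOW(L) = { $ }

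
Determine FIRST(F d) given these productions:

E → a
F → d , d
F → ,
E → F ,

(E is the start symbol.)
{ ',', 'd' }

FIRST sets of the non-terminals involved (from the grammar, by fixed-point iteration):
  FIRST(F) = { ',', 'd' }

To compute FIRST(F d), process the symbols left to right:
Symbol F is a non-terminal. Add FIRST(F) \ {ε} = { ',', 'd' }
F is not nullable (ε ∉ FIRST(F)), so stop here.
FIRST(F d) = { ',', 'd' }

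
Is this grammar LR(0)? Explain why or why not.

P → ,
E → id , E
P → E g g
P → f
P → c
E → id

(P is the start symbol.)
A grammar is LR(0) if no state in the canonical LR(0) collection has:
  - both a shift item (dot before a terminal) and a complete item (shift-reduce conflict), or
  - two or more complete items (reduce-reduce conflict; the accept item [P' → P .] counts as a complete item here).

Augment with P' → P and build the canonical LR(0) collection (I0 = CLOSURE({[P' → . P]}), then GOTO on every symbol after a dot until no new states appear). It has 11 states:
  I0: { [E → . id , E], [E → . id], [P → . ,], [P → . E g g], [P → . c], [P → . f], [P' → . P] }  — shift
  I1: { [P → , .] }  — reduce
  I2: { [P → E . g g] }  — shift
  I3: { [P' → P .] }  — accept
  I4: { [P → c .] }  — reduce
  I5: { [P → f .] }  — reduce
  I6: { [E → id . , E], [E → id .] }  — shift, reduce
  I7: { [E → . id , E], [E → . id], [E → id , . E] }  — shift
  I8: { [E → id , E .] }  — reduce
  I9: { [P → E g . g] }  — shift
  I10: { [P → E g g .] }  — reduce

Conflict in state I6:
  Shift-reduce conflict between [E → id .] and [E → id . , E]
So the grammar is NOT LR(0).

Answer: No. Shift-reduce conflict between [E → id .] and [E → id . , E]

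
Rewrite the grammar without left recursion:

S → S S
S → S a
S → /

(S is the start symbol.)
S → / S'
S' → S S'
S' → a S'
S' → ε

S is directly left-recursive. The standard transformation for
  A → A α₁ | ... | A α_m | β₁ | ... | β_n
is
  A  → β₁ A' | ... | β_n A'
  A' → α₁ A' | ... | α_m A' | ε

S → / becomes S → / S'
S → S S becomes S' → S S'
S → S a becomes S' → a S'
Add S' → ε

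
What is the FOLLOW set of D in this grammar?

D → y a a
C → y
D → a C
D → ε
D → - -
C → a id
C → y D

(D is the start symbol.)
{ $ }

D is the start symbol, so $ ∈ FOLLOW(D).
In C → y D: D is at the end, add FOLLOW(C)

The FOLLOW sets referred to above (computed the same way, to a fixed point):
  FOLLOW(C) = { $ }

Taking the union: FOLLOW(D) = { $ }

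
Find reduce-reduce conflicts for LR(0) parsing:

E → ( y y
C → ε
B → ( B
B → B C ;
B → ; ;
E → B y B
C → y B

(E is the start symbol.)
Yes — I8: [C → .] vs [C → y B .]; I10: [C → .] vs [C → y B .]; I11: [B → ( B .] vs [C → .]

A reduce-reduce conflict occurs when an LR(0) state has two complete items [A → α .] and [B → β .] — both call for a reduction, and with no lookahead the parser cannot choose between them.

Augment with E' → E and build the canonical LR(0) collection (I0 = CLOSURE({[E' → . E]}), then GOTO on every symbol after a dot until no new states appear). It has 16 states:
  I0: { [B → . ( B], [B → . ; ;], [B → . B C ;], [E → . ( y y], [E → . B y B], [E' → . E] }  — shift
  I1: { [B → ( . B], [B → . ( B], [B → . ; ;], [B → . B C ;], [E → ( . y y] }  — shift
  I2: { [B → ; . ;] }  — shift
  I3: { [B → B . C ;], [C → . y B], [C → .], [E → B . y B] }  — shift, reduce
  I4: { [E' → E .] }  — accept
  I5: { [B → B C . ;] }  — shift
  I6: { [B → . ( B], [B → . ; ;], [B → . B C ;], [C → y . B], [E → B y . B] }  — shift
  I7: { [B → ( . B], [B → . ( B], [B → . ; ;], [B → . B C ;] }  — shift
  I8: { [B → B . C ;], [C → . y B], [C → .], [C → y B .], [E → B y B .] }  — shift, 3 reduces
  I9: { [B → . ( B], [B → . ; ;], [B → . B C ;], [C → y . B] }  — shift
  I10: { [B → B . C ;], [C → . y B], [C → .], [C → y B .] }  — shift, 2 reduces
  I11: { [B → ( B .], [B → B . C ;], [C → . y B], [C → .] }  — shift, 2 reduces
  I12: { [B → B C ; .] }  — reduce
  I13: { [B → ; ; .] }  — reduce
  I14: { [E → ( y . y] }  — shift
  I15: { [E → ( y y .] }  — reduce

I8 contains complete items [C → .], [C → y B .], [E → B y B .] — reduce-reduce conflict.
I10 contains complete items [C → .], [C → y B .] — reduce-reduce conflict.
I11 contains complete items [B → ( B .], [C → .] — reduce-reduce conflict.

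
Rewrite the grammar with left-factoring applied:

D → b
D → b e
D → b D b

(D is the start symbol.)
Left-factoring transforms A → αβ₁ | αβ₂ into A → αA' and A' → β₁ | β₂
(α is the longest common prefix among the alternatives). Repeat until
no nonterminal has two alternatives with a common prefix.

Round 1: D has alternatives sharing prefix 'b'. Introduce D': D → b D'
  Add: D' → ε
  Add: D' → e
  Add: D' → D b

No remaining common prefixes — done.

Resulting grammar:
D → b D'
D' → ε
D' → e
D' → D b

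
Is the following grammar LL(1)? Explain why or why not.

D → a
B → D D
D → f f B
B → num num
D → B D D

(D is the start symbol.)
Relevant sets:
  FIRST(B) = { 'a', 'f', 'num' }
  FIRST(D) = { 'a', 'f', 'num' }

For D:
  PREDICT(D → a) = { 'a' }
  PREDICT(D → f f B) = { 'f' }
  PREDICT(D → B D D) = { 'a', 'f', 'num' }
For B:
  PREDICT(B → D D) = { 'a', 'f', 'num' }
  PREDICT(B → num num) = { 'num' }

Conflict found: Predict set conflict for D: { 'a' }
The grammar is NOT LL(1).

Answer: No. Predict set conflict for D: { 'a' }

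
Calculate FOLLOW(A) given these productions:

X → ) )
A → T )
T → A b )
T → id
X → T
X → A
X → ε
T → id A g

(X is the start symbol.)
To compute FOLLOW(A), find every occurrence of A on a right-hand side N → α A β: add FIRST(β) \ {ε}, and if β is empty or nullable also add FOLLOW(N). Iterate to a fixed point.

In T → A b ): A is followed by b ')', add FIRST(b ')') \ {ε} = { 'b' }
In X → A: A is at the end, add FOLLOW(X)
In T → id A g: A is followed by g, add FIRST(g) \ {ε} = { 'g' }

The FOLLOW sets referred to above (computed the same way, to a fixed point):
  FOLLOW(X) = { $ }

Taking the union: FOLLOW(A) = { $, 'b', 'g' }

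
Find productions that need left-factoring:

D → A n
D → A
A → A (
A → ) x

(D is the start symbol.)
Left-factoring is needed when two productions for the same non-terminal
share a common prefix on the right-hand side.

Productions for D:
  D → A n
  D → A
Productions for A:
  A → A (
  A → ) x

Found common prefix 'A' in productions for D

Answer: Yes, D has productions with common prefix 'A'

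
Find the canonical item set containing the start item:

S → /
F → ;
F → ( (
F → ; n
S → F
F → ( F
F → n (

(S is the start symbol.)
{ [F → . ( (], [F → . ( F], [F → . ; n], [F → . ;], [F → . n (], [S → . /], [S → . F], [S' → . S] }

First, augment the grammar with S' → S
I₀ = CLOSURE({ [S' → . S] }):
  [S' → . S] has the dot before S: add [S → . /], [S → . F]
  [S → . F] has the dot before F: add [F → . ;], [F → . ( (], [F → . ; n], [F → . ( F], [F → . n (]
No further items can be added.

I₀ = { [F → . ( (], [F → . ( F], [F → . ; n], [F → . ;], [F → . n (], [S → . /], [S → . F], [S' → . S] }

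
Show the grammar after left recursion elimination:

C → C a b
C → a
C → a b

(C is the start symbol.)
C is directly left-recursive. The standard transformation for
  A → A α₁ | ... | A α_m | β₁ | ... | β_n
is
  A  → β₁ A' | ... | β_n A'
  A' → α₁ A' | ... | α_m A' | ε

C → a becomes C → a C'
C → a b becomes C → a b C'
C → C a b becomes C' → a b C'
Add C' → ε

Resulting grammar:
C → a C'
C → a b C'
C' → a b C'
C' → ε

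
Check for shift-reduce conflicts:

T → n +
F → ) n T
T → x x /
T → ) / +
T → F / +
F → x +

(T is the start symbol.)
A shift-reduce conflict occurs when an LR(0) state has both:
  - a complete (reduce) item [A → α .] (dot at the end), and
  - a shift item [B → β . c γ] (dot before a terminal).

Augment with T' → T and build the canonical LR(0) collection (I0 = CLOSURE({[T' → . T]}), then GOTO on every symbol after a dot until no new states appear). It has 16 states:
  I0: { [F → . ) n T], [F → . x +], [T → . ) / +], [T → . F / +], [T → . n +], [T → . x x /], [T' → . T] }  — shift
  I1: { [F → ) . n T], [T → ) . / +] }  — shift
  I2: { [T → F . / +] }  — shift
  I3: { [T' → T .] }  — accept
  I4: { [T → n . +] }  — shift
  I5: { [F → x . +], [T → x . x /] }  — shift
  I6: { [F → x + .] }  — reduce
  I7: { [T → x x . /] }  — shift
  I8: { [T → x x / .] }  — reduce
  I9: { [T → n + .] }  — reduce
  I10: { [T → F / . +] }  — shift
  I11: { [T → F / + .] }  — reduce
  I12: { [T → ) / . +] }  — shift
  I13: { [F → ) n . T], [F → . ) n T], [F → . x +], [T → . ) / +], [T → . F / +], [T → . n +], [T → . x x /] }  — shift
  I14: { [F → ) n T .] }  — reduce
  I15: { [T → ) / + .] }  — reduce

No state contains both a complete item and a shift item.

Answer: No shift-reduce conflicts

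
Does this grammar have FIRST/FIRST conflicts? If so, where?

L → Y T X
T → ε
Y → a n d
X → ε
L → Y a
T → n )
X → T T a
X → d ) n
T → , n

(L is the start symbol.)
FIRST sets of the non-terminals at (or reachable through a nullable prefix from) the front of some alternative:
  FIRST(Y) = { 'a' }
  FIRST(T) = { ',', 'n', ε }

Productions for L:
  L → Y T X: FIRST = { 'a' }
  L → Y a: FIRST = { 'a' }
Productions for T:
  T → ε: FIRST = { ε }
  T → n ): FIRST = { 'n' }
  T → , n: FIRST = { ',' }
Productions for X:
  X → ε: FIRST = { ε }
  X → T T a: FIRST = { ',', 'a', 'n' }
  X → d ) n: FIRST = { 'd' }
Y has only one production, so no FIRST/FIRST conflict is possible there.

Conflict for L: L → Y T X and L → Y a
  Overlap: { 'a' }

Answer: Yes. L → Y T X / L → Y a on { 'a' }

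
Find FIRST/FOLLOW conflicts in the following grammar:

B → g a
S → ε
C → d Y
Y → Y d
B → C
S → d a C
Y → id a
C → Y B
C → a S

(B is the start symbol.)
No FIRST/FOLLOW conflicts.

Nullable non-terminals: S.

S: nullable alternative(s) S → ε; FOLLOW(S) = { $ }
  S → ε: FIRST \ {ε} = { } — this is the only nullable alternative, skip
  S → d a C: FIRST \ {ε} = { 'd' } — disjoint from FOLLOW(S)

B, C, Y have no nullable alternative, so no FIRST/FOLLOW check is needed there.

No FIRST/FOLLOW conflicts found.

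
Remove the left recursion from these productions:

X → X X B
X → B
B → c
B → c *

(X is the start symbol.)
X → B X'
X' → X B X'
X' → ε
B → c
B → c *

X is directly left-recursive. The standard transformation for
  A → A α₁ | ... | A α_m | β₁ | ... | β_n
is
  A  → β₁ A' | ... | β_n A'
  A' → α₁ A' | ... | α_m A' | ε

X → B becomes X → B X'
X → X X B becomes X' → X B X'
Add X' → ε

Productions for other non-terminals are unchanged:
  B → c
  B → c *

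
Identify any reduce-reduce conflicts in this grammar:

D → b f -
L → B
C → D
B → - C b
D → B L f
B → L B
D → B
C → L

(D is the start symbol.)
A reduce-reduce conflict occurs when an LR(0) state has two complete items [A → α .] and [B → β .] — both call for a reduction, and with no lookahead the parser cannot choose between them.

Augment with D' → D and build the canonical LR(0) collection (I0 = CLOSURE({[D' → . D]}), then GOTO on every symbol after a dot until no new states appear). It has 16 states:
  I0: { [B → . - C b], [B → . L B], [D → . B L f], [D → . B], [D → . b f -], [D' → . D], [L → . B] }  — shift
  I1: { [B → - . C b], [B → . - C b], [B → . L B], [C → . D], [C → . L], [D → . B L f], [D → . B], [D → . b f -], [L → . B] }  — shift
  I2: { [B → . - C b], [B → . L B], [D → B . L f], [D → B .], [L → . B], [L → B .] }  — shift, 2 reduces
  I3: { [D' → D .] }  — accept
  I4: { [B → . - C b], [B → . L B], [B → L . B], [L → . B] }  — shift
  I5: { [D → b . f -] }  — shift
  I6: { [D → b f . -] }  — shift
  I7: { [D → b f - .] }  — reduce
  I8: { [B → L B .], [L → B .] }  — 2 reduces
  I9: { [L → B .] }  — reduce
  I10: { [B → . - C b], [B → . L B], [B → L . B], [D → B L . f], [L → . B] }  — shift
  I11: { [D → B L f .] }  — reduce
  I12: { [B → - C . b] }  — shift
  I13: { [C → D .] }  — reduce
  I14: { [B → . - C b], [B → . L B], [B → L . B], [C → L .], [L → . B] }  — shift, reduce
  I15: { [B → - C b .] }  — reduce

I2 contains complete items [D → B .], [L → B .] — reduce-reduce conflict.
I8 contains complete items [B → L B .], [L → B .] — reduce-reduce conflict.

Answer: Yes — I2: [D → B .] vs [L → B .]; I8: [B → L B .] vs [L → B .]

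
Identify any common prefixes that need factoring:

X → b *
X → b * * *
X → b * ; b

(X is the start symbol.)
Yes, X has productions with common prefix 'b *'

Left-factoring is needed when two productions for the same non-terminal
share a common prefix on the right-hand side.

Productions for X:
  X → b *
  X → b * * *
  X → b * ; b

Found common prefix 'b *' in productions for X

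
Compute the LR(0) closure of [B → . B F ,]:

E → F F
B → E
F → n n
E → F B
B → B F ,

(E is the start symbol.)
{ [B → . B F ,], [B → . E], [E → . F B], [E → . F F], [F → . n n] }

To compute CLOSURE, for each item [A → α.Bβ] where B is a non-terminal, add [B → .γ] for all productions B → γ; repeat for the newly added items until nothing changes.

Start with: [B → . B F ,]
  [B → . B F ,] has the dot before B: add [B → . E]
  [B → . E] has the dot before E: add [E → . F F], [E → . F B]
  [E → . F F] has the dot before F: add [F → . n n]
No further items can be added.

CLOSURE = { [B → . B F ,], [B → . E], [E → . F B], [E → . F F], [F → . n n] }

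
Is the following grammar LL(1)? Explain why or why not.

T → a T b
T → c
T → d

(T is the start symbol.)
Yes, the grammar is LL(1).

For T:
  PREDICT(T → a T b) = { 'a' }
  PREDICT(T → c) = { 'c' }
  PREDICT(T → d) = { 'd' }

All predict sets are disjoint. The grammar IS LL(1).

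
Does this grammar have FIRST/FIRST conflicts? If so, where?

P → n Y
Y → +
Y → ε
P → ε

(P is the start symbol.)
Productions for P:
  P → n Y: FIRST = { 'n' }
  P → ε: FIRST = { ε }
Productions for Y:
  Y → +: FIRST = { '+' }
  Y → ε: FIRST = { ε }

All alternatives of each non-terminal have pairwise disjoint FIRST sets.

Answer: No FIRST/FIRST conflicts.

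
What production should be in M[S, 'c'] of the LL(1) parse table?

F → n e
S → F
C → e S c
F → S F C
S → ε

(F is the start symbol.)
S → ε

To find M[S, 'c'], we find productions for S where 'c' is in the predict set (PREDICT(N → α) = (FIRST(α) \ {ε}) ∪ (FOLLOW(N) if α ⇒* ε)).

Relevant sets:
  FIRST(F) = { 'n' }
  FOLLOW(S) = { 'c', 'n' }

S → F: PREDICT = { 'n' }
S → ε: PREDICT = { 'c', 'n' }
  'c' is in predict set, so this production goes in M[S, 'c']

M[S, 'c'] = S → ε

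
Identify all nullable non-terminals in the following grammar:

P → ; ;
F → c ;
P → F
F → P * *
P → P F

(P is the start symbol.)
None

There are no ε-productions, so no non-terminal can derive ε.
No non-terminals are nullable.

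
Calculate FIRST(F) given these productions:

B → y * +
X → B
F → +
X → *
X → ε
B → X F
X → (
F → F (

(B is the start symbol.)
{ '+' }

To compute FIRST(F), examine every production with F on the left-hand side, reading each right-hand side left to right until a non-nullable symbol is reached.

From F → +:
  - '+' is a terminal: add '+' and stop
From F → F (:
  - F is the symbol being defined: contributes nothing new
    F is not nullable, so stop

Collecting: FIRST(F) = { '+' }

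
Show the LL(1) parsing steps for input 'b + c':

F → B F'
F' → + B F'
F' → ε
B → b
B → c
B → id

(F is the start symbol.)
Stack is shown with the top on the left.

Stack     Input    Action
-------------------------
F $       b + c $  output F → B F'
B F' $    b + c $  output B → b
b F' $    b + c $  match 'b'
F' $      + c $    output F' → + B F'
+ B F' $  + c $    match '+'
B F' $    c $      output B → c
c F' $    c $      match 'c'
F' $      $        output F' → ε
$         $        accept

The string is accepted.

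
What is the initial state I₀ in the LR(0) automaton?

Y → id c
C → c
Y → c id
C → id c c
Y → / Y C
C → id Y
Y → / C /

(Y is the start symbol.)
First, augment the grammar with Y' → Y
I₀ = CLOSURE({ [Y' → . Y] }):
  [Y' → . Y] has the dot before Y: add [Y → . id c], [Y → . c id], [Y → . / Y C], [Y → . / C /]
No further items can be added.

I₀ = { [Y → . / C /], [Y → . / Y C], [Y → . c id], [Y → . id c], [Y' → . Y] }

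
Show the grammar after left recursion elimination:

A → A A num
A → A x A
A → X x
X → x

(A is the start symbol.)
A is directly left-recursive. The standard transformation for
  A → A α₁ | ... | A α_m | β₁ | ... | β_n
is
  A  → β₁ A' | ... | β_n A'
  A' → α₁ A' | ... | α_m A' | ε

A → X x becomes A → X x A'
A → A A num becomes A' → A num A'
A → A x A becomes A' → x A A'
Add A' → ε

Productions for other non-terminals are unchanged:
  X → x

Resulting grammar:
A → X x A'
A' → A num A'
A' → x A A'
A' → ε
X → x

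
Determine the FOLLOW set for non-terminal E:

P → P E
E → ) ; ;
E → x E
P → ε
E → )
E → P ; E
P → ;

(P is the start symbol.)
To compute FOLLOW(E), find every occurrence of E on a right-hand side N → α E β: add FIRST(β) \ {ε}, and if β is empty or nullable also add FOLLOW(N). Iterate to a fixed point.

In P → P E: E is at the end, add FOLLOW(P)
In E → x E: E is at the end; this adds FOLLOW(E) to itself — nothing new
In E → P ; E: E is at the end; this adds FOLLOW(E) to itself — nothing new

The FOLLOW sets referred to above (computed the same way, to a fixed point):
  FOLLOW(P) = { $, ')', ';', 'x' }

Taking the union: FOLLOW(E) = { $, ')', ';', 'x' }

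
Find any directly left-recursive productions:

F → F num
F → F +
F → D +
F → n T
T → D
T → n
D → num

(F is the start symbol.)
Yes, F is left-recursive

Direct left recursion occurs when N → N α for some non-terminal N (the right-hand side begins with the left-hand side itself).

F → F num: LEFT RECURSIVE (starts with F)
F → F +: LEFT RECURSIVE (starts with F)
F → D +: starts with D
F → n T: starts with n
T → D: starts with D
T → n: starts with n
D → num: starts with num

The grammar has direct left recursion on: F.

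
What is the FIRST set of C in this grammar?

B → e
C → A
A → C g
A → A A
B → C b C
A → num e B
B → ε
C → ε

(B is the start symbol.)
{ 'g', 'num', ε }

To compute FIRST(C), examine every production with C on the left-hand side, reading each right-hand side left to right until a non-nullable symbol is reached.

FIRST sets of the other non-terminals involved (by the same procedure, iterated to a fixed point):
  FIRST(A) = { 'g', 'num' }

From C → A:
  - A is a non-terminal: add FIRST(A) \ {ε} = { 'g', 'num' }
    A is not nullable, so stop
From C → ε:
  - ε-production, so ε ∈ FIRST(C)

Collecting: FIRST(C) = { 'g', 'num', ε }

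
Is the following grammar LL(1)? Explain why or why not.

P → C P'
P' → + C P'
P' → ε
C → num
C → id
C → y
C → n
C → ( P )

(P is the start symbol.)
A grammar is LL(1) if for each non-terminal N with multiple productions, the predict sets of those productions are pairwise disjoint, where PREDICT(N → α) = (FIRST(α) \ {ε}) ∪ (FOLLOW(N) if α ⇒* ε).

Relevant sets:
  FOLLOW(P') = { $, ')' }

For P':
  PREDICT(P' → '+' C P') = { '+' }
  PREDICT(P' → ε) = { $, ')' }
For C:
  PREDICT(C → num) = { 'num' }
  PREDICT(C → id) = { 'id' }
  PREDICT(C → y) = { 'y' }
  PREDICT(C → n) = { 'n' }
  PREDICT(C → '(' P ')') = { '(' }
P has a single production, so nothing to check there.

All predict sets are disjoint. The grammar IS LL(1).

Answer: Yes, the grammar is LL(1).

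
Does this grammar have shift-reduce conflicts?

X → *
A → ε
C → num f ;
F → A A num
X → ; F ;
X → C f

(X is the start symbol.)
A shift-reduce conflict occurs when an LR(0) state has both:
  - a complete (reduce) item [A → α .] (dot at the end), and
  - a shift item [B → β . c γ] (dot before a terminal).

Augment with X' → X and build the canonical LR(0) collection (I0 = CLOSURE({[X' → . X]}), then GOTO on every symbol after a dot until no new states appear). It has 14 states:
  I0: { [C → . num f ;], [X → . *], [X → . ; F ;], [X → . C f], [X' → . X] }  — shift
  I1: { [X → * .] }  — reduce
  I2: { [A → .], [F → . A A num], [X → ; . F ;] }  — reduce
  I3: { [X → C . f] }  — shift
  I4: { [X' → X .] }  — accept
  I5: { [C → num . f ;] }  — shift
  I6: { [C → num f . ;] }  — shift
  I7: { [C → num f ; .] }  — reduce
  I8: { [X → C f .] }  — reduce
  I9: { [A → .], [F → A . A num] }  — reduce
  I10: { [X → ; F . ;] }  — shift
  I11: { [X → ; F ; .] }  — reduce
  I12: { [F → A A . num] }  — shift
  I13: { [F → A A num .] }  — reduce

No state contains both a complete item and a shift item.

Answer: No shift-reduce conflicts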